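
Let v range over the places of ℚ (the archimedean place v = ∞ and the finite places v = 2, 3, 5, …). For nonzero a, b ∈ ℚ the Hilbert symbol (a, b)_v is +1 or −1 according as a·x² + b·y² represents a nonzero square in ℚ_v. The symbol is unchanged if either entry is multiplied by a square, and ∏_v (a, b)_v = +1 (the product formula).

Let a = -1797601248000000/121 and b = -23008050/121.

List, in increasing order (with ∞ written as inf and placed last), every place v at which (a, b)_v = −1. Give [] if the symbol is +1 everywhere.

[3, 19, 23, inf]

(a, b) ≡ (-2622, -11362) mod (ℚ^×)²; places V = {2, 3, 5, 11, 13, 19, 23, ∞}.
(a,b)_5: α=6, u≡3; β=2, v≡3 (mod 5); (3|5)=-1, (3|5)=-1; sign (−1)^0·-1^2·-1^6 = +1.
(a,b)_11: α=-2, u≡8; β=-2, v≡1 (mod 11); (8|11)=-1, (1|11)=+1; sign (−1)^0·-1^-2·+1^-2 = +1.
(a,b)_∞: sgn(-2622)=−, sgn(-11362)=−, so -1.
(a,b)_3: α=5, u≡2; β=4, v≡2 (mod 3); (2|3)=-1, (2|3)=-1; sign (−1)^0·-1^4·-1^5 = -1.
(a,b)_19: α=1, u≡2; β=1, v≡13 (mod 19); (2|19)=-1, (13|19)=-1; sign (−1)^1·-1^1·-1^1 = -1.
(a,b)_23: α=3, u≡8; β=1, v≡2 (mod 23); (8|23)=+1, (2|23)=+1; sign (−1)^1·+1^1·+1^3 = -1.
(a,b)_13: α=0, u≡3; β=1, v≡12 (mod 13); (3|13)=+1, (12|13)=+1; sign (−1)^0·+1^1·+1^0 = +1.
(a,b)_2: α=11, β=1; u≡1, v≡7 (mod 8); ε(u)ε(v)=0·1, αω(v)=11·0, βω(u)=1·0; sum ≡ 0  ⇒  +1.
(-2622, -11362 / ℚ) ramifies at {3, 19, 23, ∞}: a division algebra.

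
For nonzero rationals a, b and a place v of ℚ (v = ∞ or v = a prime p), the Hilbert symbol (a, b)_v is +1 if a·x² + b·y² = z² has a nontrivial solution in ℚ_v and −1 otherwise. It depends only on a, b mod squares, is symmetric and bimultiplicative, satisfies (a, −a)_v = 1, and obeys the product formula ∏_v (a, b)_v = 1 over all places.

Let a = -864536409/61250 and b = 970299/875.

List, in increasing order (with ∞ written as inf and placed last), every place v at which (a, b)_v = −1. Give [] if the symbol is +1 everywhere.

Mod squares: a ≡ -2, b ≡ 385. Check v ∈ {∞, 2, 3, 5, 7, 11}.
v=11: a=11^4·(≡5), b=11^3·(≡6) mod 11; (5|11)=+1, (6|11)=-1; (−1)^{4·3·5}·(+1)^3·(-1)^4 = +1.
v=∞: -2 < 0 and 385 > 0  ⇒  (a,b)_∞ = +1.
v=3: a=3^10·(≡1), b=3^6·(≡1) mod 3; (1|3)=+1, (1|3)=+1; (−1)^{10·6·1}·(+1)^6·(+1)^10 = +1.
v=7: a=7^-2·(≡3), b=7^-1·(≡6) mod 7; (3|7)=-1, (6|7)=-1; (−1)^{-2·-1·3}·(-1)^-1·(-1)^-2 = -1.
v=5: a=5^-4·(≡2), b=5^-3·(≡2) mod 5; (2|5)=-1, (2|5)=-1; (−1)^{-4·-3·2}·(-1)^-3·(-1)^-4 = -1.
v=2: v_2(a)=-1, v_2(b)=0; units ≡ 7, 1 (mod 8); ε·ε+αω+βω = 1·0+-1·0+0·0 ≡ 0  ⇒  (a,b)_2 = +1.
|Ram(-2, 385)| = 2, even; anisotropic at {5, 7}.

[5, 7]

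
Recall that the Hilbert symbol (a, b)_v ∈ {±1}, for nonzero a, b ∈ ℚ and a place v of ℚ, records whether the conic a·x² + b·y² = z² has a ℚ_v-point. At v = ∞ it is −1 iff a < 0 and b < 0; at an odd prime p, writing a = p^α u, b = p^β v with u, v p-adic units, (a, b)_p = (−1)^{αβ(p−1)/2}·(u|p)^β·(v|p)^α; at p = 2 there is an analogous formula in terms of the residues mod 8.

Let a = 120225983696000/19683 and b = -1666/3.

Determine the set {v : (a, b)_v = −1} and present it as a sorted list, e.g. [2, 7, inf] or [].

[3, 5, 13, 17]

(a, b) ≡ (6630, -102) mod (ℚ^×)²; places V = {2, 3, 5, 7, 13, 17, ∞}.
(a,b)_∞: sgn(6630)=+, sgn(-102)=−, so +1.
(a,b)_13: α=1, u≡10; β=0, v≡8 (mod 13); (10|13)=+1, (8|13)=-1; sign (−1)^0·+1^0·-1^1 = -1.
(a,b)_5: α=3, u≡1; β=0, v≡3 (mod 5); (1|5)=+1, (3|5)=-1; sign (−1)^0·+1^0·-1^3 = -1.
(a,b)_3: α=-9, u≡2; β=-1, v≡2 (mod 3); (2|3)=-1, (2|3)=-1; sign (−1)^1·-1^-1·-1^-9 = -1.
(a,b)_7: α=6, u≡2; β=2, v≡5 (mod 7); (2|7)=+1, (5|7)=-1; sign (−1)^0·+1^2·-1^6 = +1.
(a,b)_17: α=3, u≡2; β=1, v≡7 (mod 17); (2|17)=+1, (7|17)=-1; sign (−1)^0·+1^1·-1^3 = -1.
(a,b)_2: α=7, β=1; u≡3, v≡5 (mod 8); ε(u)ε(v)=1·0, αω(v)=7·1, βω(u)=1·1; sum ≡ 0  ⇒  +1.
Ram(6630, -102) = {3, 5, 13, 17}; no ℚ_3-point on the conic.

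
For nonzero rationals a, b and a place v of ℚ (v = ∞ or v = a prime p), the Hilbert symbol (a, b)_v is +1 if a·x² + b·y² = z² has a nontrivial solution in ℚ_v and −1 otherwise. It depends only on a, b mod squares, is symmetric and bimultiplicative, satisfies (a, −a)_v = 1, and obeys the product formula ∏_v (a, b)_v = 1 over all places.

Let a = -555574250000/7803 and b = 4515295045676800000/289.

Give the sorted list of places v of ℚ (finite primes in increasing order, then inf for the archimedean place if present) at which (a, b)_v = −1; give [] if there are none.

(a, b) ≡ (-136059, 70) mod (ℚ^×)²; places V = {2, 3, 5, 7, 11, 17, 19, 31, ∞}.
(a,b)_∞: sgn(-136059)=−, sgn(70)=+, so +1.
(a,b)_3: α=-3, u≡1; β=0, v≡1 (mod 3); (1|3)=+1, (1|3)=+1; sign (−1)^0·+1^0·+1^-3 = +1.
(a,b)_31: α=1, u≡6; β=2, v≡19 (mod 31); (6|31)=-1, (19|31)=+1; sign (−1)^0·-1^2·+1^1 = +1.
(a,b)_7: α=3, u≡4; β=5, v≡5 (mod 7); (4|7)=+1, (5|7)=-1; sign (−1)^1·+1^5·-1^3 = +1.
(a,b)_2: α=4, β=11; u≡5, v≡3 (mod 8); ε(u)ε(v)=0·1, αω(v)=4·1, βω(u)=11·1; sum ≡ 1  ⇒  -1.
(a,b)_17: α=-2, u≡8; β=-2, v≡15 (mod 17); (8|17)=+1, (15|17)=+1; sign (−1)^0·+1^-2·+1^-2 = +1.
(a,b)_11: α=1, u≡2; β=2, v≡9 (mod 11); (2|11)=-1, (9|11)=+1; sign (−1)^0·-1^2·+1^1 = +1.
(a,b)_19: α=1, u≡13; β=2, v≡15 (mod 19); (13|19)=-1, (15|19)=-1; sign (−1)^0·-1^2·-1^1 = -1.
(a,b)_5: α=6, u≡1; β=5, v≡4 (mod 5); (1|5)=+1, (4|5)=+1; sign (−1)^0·+1^5·+1^6 = +1.
|Ram(-136059, 70)| = 2, even; anisotropic at {2, 19}.

[2, 19]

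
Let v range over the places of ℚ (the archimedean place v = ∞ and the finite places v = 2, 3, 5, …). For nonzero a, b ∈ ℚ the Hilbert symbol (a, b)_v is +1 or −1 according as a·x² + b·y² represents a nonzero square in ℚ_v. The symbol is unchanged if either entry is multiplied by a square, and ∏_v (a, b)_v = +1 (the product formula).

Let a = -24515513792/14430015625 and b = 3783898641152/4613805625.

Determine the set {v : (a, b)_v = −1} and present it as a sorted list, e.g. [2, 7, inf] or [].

[7, 23]

(a, b) ≡ (-23, 203) mod (ℚ^×)²; places V = {2, 5, 7, 11, 13, 19, 23, 29, 31, 53, ∞}.
(a,b)_23: α=1, u≡14; β=2, v≡20 (mod 23); (14|23)=-1, (20|23)=-1; sign (−1)^0·-1^2·-1^1 = -1.
(a,b)_13: α=0, u≡3; β=-2, v≡6 (mod 13); (3|13)=+1, (6|13)=-1; sign (−1)^0·+1^-2·-1^0 = +1.
(a,b)_∞: sgn(-23)=−, sgn(203)=+, so +1.
(a,b)_11: α=2, u≡6; β=-2, v≡5 (mod 11); (6|11)=-1, (5|11)=+1; sign (−1)^0·-1^-2·+1^2 = +1.
(a,b)_19: α=0, u≡18; β=-2, v≡14 (mod 19); (18|19)=-1, (14|19)=-1; sign (−1)^0·-1^-2·-1^0 = +1.
(a,b)_53: α=2, u≡35; β=2, v≡44 (mod 53); (35|53)=-1, (44|53)=+1; sign (−1)^0·-1^2·+1^2 = +1.
(a,b)_31: α=-4, u≡14; β=0, v≡17 (mod 31); (14|31)=+1, (17|31)=-1; sign (−1)^0·+1^0·-1^-4 = +1.
(a,b)_2: α=6, β=8; u≡1, v≡3 (mod 8); ε(u)ε(v)=0·1, αω(v)=6·1, βω(u)=8·0; sum ≡ 0  ⇒  +1.
(a,b)_7: α=2, u≡5; β=3, v≡2 (mod 7); (5|7)=-1, (2|7)=+1; sign (−1)^0·-1^3·+1^2 = -1.
(a,b)_29: α=0, u≡5; β=1, v≡23 (mod 29); (5|29)=+1, (23|29)=+1; sign (−1)^0·+1^1·+1^0 = +1.
(a,b)_5: α=-6, u≡3; β=-4, v≡3 (mod 5); (3|5)=-1, (3|5)=-1; sign (−1)^0·-1^-4·-1^-6 = +1.
Ram(-23, 203) = {7, 23}; no ℚ_7-point on the conic.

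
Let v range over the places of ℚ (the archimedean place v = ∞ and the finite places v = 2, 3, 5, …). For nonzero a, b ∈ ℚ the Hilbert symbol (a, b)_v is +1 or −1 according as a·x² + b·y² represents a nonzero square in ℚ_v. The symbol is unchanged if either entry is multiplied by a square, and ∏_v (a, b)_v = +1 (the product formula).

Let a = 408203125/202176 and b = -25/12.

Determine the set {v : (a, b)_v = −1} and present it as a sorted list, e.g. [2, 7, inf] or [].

Mod squares: a ≡ 40755, b ≡ -3. Check v ∈ {∞, 2, 3, 5, 11, 13, 19}.
v=11: a=11^1·(≡4), b=11^0·(≡8) mod 11; (4|11)=+1, (8|11)=-1; (−1)^{1·0·5}·(+1)^0·(-1)^1 = -1.
v=5: a=5^9·(≡4), b=5^2·(≡2) mod 5; (4|5)=+1, (2|5)=-1; (−1)^{9·2·2}·(+1)^2·(-1)^9 = -1.
v=19: a=19^1·(≡9), b=19^0·(≡9) mod 19; (9|19)=+1, (9|19)=+1; (−1)^{1·0·9}·(+1)^0·(+1)^1 = +1.
v=∞: 40755 > 0 and -3 < 0  ⇒  (a,b)_∞ = +1.
v=13: a=13^-1·(≡11), b=13^0·(≡12) mod 13; (11|13)=-1, (12|13)=+1; (−1)^{-1·0·6}·(-1)^0·(+1)^-1 = +1.
v=2: v_2(a)=-6, v_2(b)=-2; units ≡ 3, 5 (mod 8); ε·ε+αω+βω = 1·0+-6·1+-2·1 ≡ 0  ⇒  (a,b)_2 = +1.
v=3: a=3^-5·(≡1), b=3^-1·(≡2) mod 3; (1|3)=+1, (2|3)=-1; (−1)^{-5·-1·1}·(+1)^-1·(-1)^-5 = +1.
Ram(40755, -3) = {5, 11}; no ℚ_5-point on the conic.

[5, 11]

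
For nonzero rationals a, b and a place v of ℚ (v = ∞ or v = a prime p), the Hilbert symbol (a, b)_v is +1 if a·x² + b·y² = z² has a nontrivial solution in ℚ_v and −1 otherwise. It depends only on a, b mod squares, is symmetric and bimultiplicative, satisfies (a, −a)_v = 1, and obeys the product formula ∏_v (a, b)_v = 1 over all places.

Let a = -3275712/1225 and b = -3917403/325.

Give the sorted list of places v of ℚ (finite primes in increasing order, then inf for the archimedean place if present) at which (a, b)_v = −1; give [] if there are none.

[13, inf]

(a, b) ≡ (-47, -12831) mod (ℚ^×)²; places V = {2, 3, 5, 7, 11, 13, 47, ∞}.
(a,b)_13: α=0, u≡5; β=-1, v≡9 (mod 13); (5|13)=-1, (9|13)=+1; sign (−1)^0·-1^-1·+1^0 = -1.
(a,b)_11: α=2, u≡8; β=0, v≡10 (mod 11); (8|11)=-1, (10|11)=-1; sign (−1)^0·-1^0·-1^2 = +1.
(a,b)_2: α=6, β=0; u≡1, v≡1 (mod 8); ε(u)ε(v)=0·0, αω(v)=6·0, βω(u)=0·0; sum ≡ 0  ⇒  +1.
(a,b)_5: α=-2, u≡2; β=-2, v≡4 (mod 5); (2|5)=-1, (4|5)=+1; sign (−1)^0·-1^-2·+1^-2 = +1.
(a,b)_3: α=2, u≡1; β=5, v≡1 (mod 3); (1|3)=+1, (1|3)=+1; sign (−1)^0·+1^5·+1^2 = +1.
(a,b)_47: α=1, u≡33; β=1, v≡28 (mod 47); (33|47)=-1, (28|47)=+1; sign (−1)^1·-1^1·+1^1 = +1.
(a,b)_∞: sgn(-47)=−, sgn(-12831)=−, so -1.
(a,b)_7: α=-2, u≡2; β=3, v≡1 (mod 7); (2|7)=+1, (1|7)=+1; sign (−1)^0·+1^3·+1^-2 = +1.
|Ram(-47, -12831)| = 2, even; anisotropic at {13, ∞}.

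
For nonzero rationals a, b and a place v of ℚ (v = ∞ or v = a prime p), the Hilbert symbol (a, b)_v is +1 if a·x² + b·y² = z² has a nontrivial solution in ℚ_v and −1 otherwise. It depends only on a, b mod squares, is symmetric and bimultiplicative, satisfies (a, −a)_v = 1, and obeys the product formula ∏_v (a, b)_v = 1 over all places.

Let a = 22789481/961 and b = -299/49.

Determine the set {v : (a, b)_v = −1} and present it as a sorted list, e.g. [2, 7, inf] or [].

(a, b) ≡ (134849, -299) mod (ℚ^×)²; places V = {2, 7, 11, 13, 23, 31, 41, ∞}.
(a,b)_7: α=0, u≡4; β=-2, v≡2 (mod 7); (4|7)=+1, (2|7)=+1; sign (−1)^0·+1^-2·+1^0 = +1.
(a,b)_23: α=1, u≡17; β=1, v≡11 (mod 23); (17|23)=-1, (11|23)=-1; sign (−1)^1·-1^1·-1^1 = -1.
(a,b)_2: α=0, β=0; u≡1, v≡5 (mod 8); ε(u)ε(v)=0·0, αω(v)=0·1, βω(u)=0·0; sum ≡ 0  ⇒  +1.
(a,b)_11: α=1, u≡5; β=0, v≡4 (mod 11); (5|11)=+1, (4|11)=+1; sign (−1)^0·+1^0·+1^1 = +1.
(a,b)_∞: sgn(134849)=+, sgn(-299)=−, so +1.
(a,b)_13: α=3, u≡1; β=1, v≡12 (mod 13); (1|13)=+1, (12|13)=+1; sign (−1)^0·+1^1·+1^3 = +1.
(a,b)_41: α=1, u≡23; β=0, v≡19 (mod 41); (23|41)=+1, (19|41)=-1; sign (−1)^0·+1^0·-1^1 = -1.
(a,b)_31: α=-2, u≡17; β=0, v≡23 (mod 31); (17|31)=-1, (23|31)=-1; sign (−1)^0·-1^0·-1^-2 = +1.
Ram(134849, -299) = {23, 41}; no ℚ_23-point on the conic.

[23, 41]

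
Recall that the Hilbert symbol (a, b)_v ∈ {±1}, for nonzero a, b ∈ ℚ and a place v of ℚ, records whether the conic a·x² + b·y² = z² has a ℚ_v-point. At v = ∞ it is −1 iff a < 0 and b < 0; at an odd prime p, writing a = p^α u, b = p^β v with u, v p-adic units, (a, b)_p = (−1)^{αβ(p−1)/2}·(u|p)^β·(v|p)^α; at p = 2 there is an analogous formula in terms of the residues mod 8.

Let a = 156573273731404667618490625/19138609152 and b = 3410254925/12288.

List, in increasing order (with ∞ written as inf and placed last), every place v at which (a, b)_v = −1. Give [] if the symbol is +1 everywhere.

Mod squares: a ≡ 1155, b ≡ 231. Check v ∈ {∞, 2, 3, 5, 7, 11, 13, 17}.
v=17: a=17^2·(≡9), b=17^0·(≡12) mod 17; (9|17)=+1, (12|17)=-1; (−1)^{2·0·8}·(+1)^0·(-1)^2 = +1.
v=2: v_2(a)=-22, v_2(b)=-12; units ≡ 3, 7 (mod 8); ε·ε+αω+βω = 1·1+-22·0+-12·1 ≡ 1  ⇒  (a,b)_2 = -1.
v=13: a=13^-2·(≡7), b=13^0·(≡4) mod 13; (7|13)=-1, (4|13)=+1; (−1)^{-2·0·6}·(-1)^0·(+1)^-2 = +1.
v=3: a=3^-3·(≡1), b=3^-1·(≡2) mod 3; (1|3)=+1, (2|3)=-1; (−1)^{-3·-1·1}·(+1)^-1·(-1)^-3 = +1.
v=∞: 1155 > 0 and 231 > 0  ⇒  (a,b)_∞ = +1.
v=11: a=11^17·(≡2), b=11^7·(≡10) mod 11; (2|11)=-1, (10|11)=-1; (−1)^{17·7·5}·(-1)^7·(-1)^17 = -1.
v=7: a=7^3·(≡1), b=7^1·(≡3) mod 7; (1|7)=+1, (3|7)=-1; (−1)^{3·1·3}·(+1)^1·(-1)^3 = +1.
v=5: a=5^5·(≡1), b=5^2·(≡4) mod 5; (1|5)=+1, (4|5)=+1; (−1)^{5·2·2}·(+1)^2·(+1)^5 = +1.
|Ram(1155, 231)| = 2, even; anisotropic at {2, 11}.

[2, 11]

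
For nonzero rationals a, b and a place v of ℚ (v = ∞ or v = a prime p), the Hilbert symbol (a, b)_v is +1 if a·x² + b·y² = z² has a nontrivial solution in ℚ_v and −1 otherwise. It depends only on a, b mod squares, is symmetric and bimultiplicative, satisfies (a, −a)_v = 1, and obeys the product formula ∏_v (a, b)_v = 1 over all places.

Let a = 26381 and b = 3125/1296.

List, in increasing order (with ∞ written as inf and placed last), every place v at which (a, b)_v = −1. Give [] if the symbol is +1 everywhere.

[23, 37]

Mod squares: a ≡ 26381, b ≡ 5. Check v ∈ {∞, 2, 3, 5, 23, 31, 37}.
v=5: a=5^0·(≡1), b=5^5·(≡1) mod 5; (1|5)=+1, (1|5)=+1; (−1)^{0·5·2}·(+1)^5·(+1)^0 = +1.
v=2: v_2(a)=0, v_2(b)=-4; units ≡ 5, 5 (mod 8); ε·ε+αω+βω = 0·0+0·1+-4·1 ≡ 0  ⇒  (a,b)_2 = +1.
v=37: a=37^1·(≡10), b=37^0·(≡17) mod 37; (10|37)=+1, (17|37)=-1; (−1)^{1·0·18}·(+1)^0·(-1)^1 = -1.
v=3: a=3^0·(≡2), b=3^-4·(≡2) mod 3; (2|3)=-1, (2|3)=-1; (−1)^{0·-4·1}·(-1)^-4·(-1)^0 = +1.
v=31: a=31^1·(≡14), b=31^0·(≡1) mod 31; (14|31)=+1, (1|31)=+1; (−1)^{1·0·15}·(+1)^0·(+1)^1 = +1.
v=∞: 26381 > 0 and 5 > 0  ⇒  (a,b)_∞ = +1.
v=23: a=23^1·(≡20), b=23^0·(≡14) mod 23; (20|23)=-1, (14|23)=-1; (−1)^{1·0·11}·(-1)^0·(-1)^1 = -1.
|Ram(26381, 5)| = 2, even; anisotropic at {23, 37}.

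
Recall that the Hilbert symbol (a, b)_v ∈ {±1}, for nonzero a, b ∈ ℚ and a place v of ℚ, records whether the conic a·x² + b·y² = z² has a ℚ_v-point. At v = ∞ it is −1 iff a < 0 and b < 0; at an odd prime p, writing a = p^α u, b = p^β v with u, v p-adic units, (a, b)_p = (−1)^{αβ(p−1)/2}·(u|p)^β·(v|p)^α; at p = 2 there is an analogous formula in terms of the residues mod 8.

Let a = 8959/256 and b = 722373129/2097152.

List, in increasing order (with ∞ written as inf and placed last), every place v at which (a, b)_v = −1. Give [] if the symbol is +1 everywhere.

(a, b) ≡ (31, 2) mod (ℚ^×)²; places V = {2, 3, 17, 31, ∞}.
(a,b)_∞: sgn(31)=+, sgn(2)=+, so +1.
(a,b)_3: α=0, u≡1; β=2, v≡2 (mod 3); (1|3)=+1, (2|3)=-1; sign (−1)^0·+1^2·-1^0 = +1.
(a,b)_31: α=1, u≡9; β=2, v≡16 (mod 31); (9|31)=+1, (16|31)=+1; sign (−1)^0·+1^2·+1^1 = +1.
(a,b)_2: α=-8, β=-21; u≡7, v≡1 (mod 8); ε(u)ε(v)=1·0, αω(v)=-8·0, βω(u)=-21·0; sum ≡ 0  ⇒  +1.
(a,b)_17: α=2, u≡14; β=4, v≡2 (mod 17); (14|17)=-1, (2|17)=+1; sign (−1)^0·-1^4·+1^2 = +1.
Ram(a, b) = ∅: the form 31·x² + 2·y² − z² is isotropic over every ℚ_v, so by Hasse–Minkowski it is isotropic over ℚ.

[]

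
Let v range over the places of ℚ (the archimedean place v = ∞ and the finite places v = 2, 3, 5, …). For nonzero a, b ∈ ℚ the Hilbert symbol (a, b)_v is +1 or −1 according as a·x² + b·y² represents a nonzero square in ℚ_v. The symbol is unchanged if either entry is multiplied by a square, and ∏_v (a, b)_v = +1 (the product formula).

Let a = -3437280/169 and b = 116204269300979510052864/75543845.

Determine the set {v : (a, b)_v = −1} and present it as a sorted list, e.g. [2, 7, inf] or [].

Mod squares: a ≡ -23870, b ≡ 2170. Check v ∈ {∞, 2, 3, 5, 7, 11, 13, 17, 23, 31}.
v=∞: -23870 < 0 and 2170 > 0  ⇒  (a,b)_∞ = +1.
v=11: a=11^1·(≡2), b=11^6·(≡4) mod 11; (2|11)=-1, (4|11)=+1; (−1)^{1·6·5}·(-1)^6·(+1)^1 = +1.
v=17: a=17^0·(≡16), b=17^2·(≡10) mod 17; (16|17)=+1, (10|17)=-1; (−1)^{0·2·8}·(+1)^2·(-1)^0 = +1.
v=13: a=13^-2·(≡11), b=13^-4·(≡12) mod 13; (11|13)=-1, (12|13)=+1; (−1)^{-2·-4·6}·(-1)^-4·(+1)^-2 = +1.
v=3: a=3^2·(≡1), b=3^12·(≡1) mod 3; (1|3)=+1, (1|3)=+1; (−1)^{2·12·1}·(+1)^12·(+1)^2 = +1.
v=7: a=7^1·(≡3), b=7^1·(≡1) mod 7; (3|7)=-1, (1|7)=+1; (−1)^{1·1·3}·(-1)^1·(+1)^1 = +1.
v=23: a=23^0·(≡3), b=23^-2·(≡12) mod 23; (3|23)=+1, (12|23)=+1; (−1)^{0·-2·11}·(+1)^-2·(+1)^0 = +1.
v=31: a=31^1·(≡16), b=31^3·(≡20) mod 31; (16|31)=+1, (20|31)=+1; (−1)^{1·3·15}·(+1)^3·(+1)^1 = -1.
v=5: a=5^1·(≡1), b=5^-1·(≡1) mod 5; (1|5)=+1, (1|5)=+1; (−1)^{1·-1·2}·(+1)^-1·(+1)^1 = +1.
v=2: v_2(a)=5, v_2(b)=11; units ≡ 1, 5 (mod 8); ε·ε+αω+βω = 0·0+5·1+11·0 ≡ 1  ⇒  (a,b)_2 = -1.
Ram(-23870, 2170) = {2, 31}; no ℚ_2-point on the conic.

[2, 31]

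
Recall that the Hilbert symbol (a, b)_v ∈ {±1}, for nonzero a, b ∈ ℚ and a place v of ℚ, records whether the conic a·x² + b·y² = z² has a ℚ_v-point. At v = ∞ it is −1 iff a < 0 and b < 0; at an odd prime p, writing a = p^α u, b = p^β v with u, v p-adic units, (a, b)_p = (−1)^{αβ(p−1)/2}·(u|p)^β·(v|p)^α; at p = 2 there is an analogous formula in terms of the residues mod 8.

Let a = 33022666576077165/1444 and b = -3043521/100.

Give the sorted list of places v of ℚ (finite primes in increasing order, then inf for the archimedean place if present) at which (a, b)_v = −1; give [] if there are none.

Mod squares: a ≡ 3565, b ≡ -2001. Check v ∈ {∞, 2, 3, 5, 13, 19, 23, 29, 31}.
v=13: a=13^4·(≡9), b=13^2·(≡1) mod 13; (9|13)=+1, (1|13)=+1; (−1)^{4·2·6}·(+1)^2·(+1)^4 = +1.
v=19: a=19^-2·(≡13), b=19^0·(≡14) mod 19; (13|19)=-1, (14|19)=-1; (−1)^{-2·0·9}·(-1)^0·(-1)^-2 = +1.
v=3: a=3^6·(≡1), b=3^3·(≡2) mod 3; (1|3)=+1, (2|3)=-1; (−1)^{6·3·1}·(+1)^3·(-1)^6 = +1.
v=31: a=31^1·(≡11), b=31^0·(≡4) mod 31; (11|31)=-1, (4|31)=+1; (−1)^{1·0·15}·(-1)^0·(+1)^1 = +1.
v=∞: 3565 > 0 and -2001 < 0  ⇒  (a,b)_∞ = +1.
v=2: v_2(a)=-2, v_2(b)=-2; units ≡ 5, 7 (mod 8); ε·ε+αω+βω = 0·1+-2·0+-2·1 ≡ 0  ⇒  (a,b)_2 = +1.
v=5: a=5^1·(≡2), b=5^-2·(≡1) mod 5; (2|5)=-1, (1|5)=+1; (−1)^{1·-2·2}·(-1)^-2·(+1)^1 = +1.
v=29: a=29^2·(≡11), b=29^1·(≡18) mod 29; (11|29)=-1, (18|29)=-1; (−1)^{2·1·14}·(-1)^1·(-1)^2 = -1.
v=23: a=23^3·(≡17), b=23^1·(≡22) mod 23; (17|23)=-1, (22|23)=-1; (−1)^{3·1·11}·(-1)^1·(-1)^3 = -1.
Ram(3565, -2001) = {23, 29}; no ℚ_23-point on the conic.

[23, 29]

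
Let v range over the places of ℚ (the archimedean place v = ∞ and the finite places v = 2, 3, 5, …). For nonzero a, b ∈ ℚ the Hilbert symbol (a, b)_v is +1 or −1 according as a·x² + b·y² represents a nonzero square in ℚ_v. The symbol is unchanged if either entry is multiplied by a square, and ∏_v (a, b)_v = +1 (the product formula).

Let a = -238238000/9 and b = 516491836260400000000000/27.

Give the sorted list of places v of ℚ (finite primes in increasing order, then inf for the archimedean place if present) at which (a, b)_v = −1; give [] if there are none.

[2, 11, 13, 17]

Mod squares: a ≡ -12155, b ≡ 2730. Check v ∈ {∞, 2, 3, 5, 7, 11, 13, 17}.
v=∞: -12155 < 0 and 2730 > 0  ⇒  (a,b)_∞ = +1.
v=7: a=7^2·(≡2), b=7^5·(≡3) mod 7; (2|7)=+1, (3|7)=-1; (−1)^{2·5·3}·(+1)^5·(-1)^2 = +1.
v=3: a=3^-2·(≡1), b=3^-3·(≡1) mod 3; (1|3)=+1, (1|3)=+1; (−1)^{-2·-3·1}·(+1)^-3·(+1)^-2 = +1.
v=2: v_2(a)=4, v_2(b)=13; units ≡ 5, 5 (mod 8); ε·ε+αω+βω = 0·0+4·1+13·1 ≡ 1  ⇒  (a,b)_2 = -1.
v=13: a=13^1·(≡1), b=13^3·(≡6) mod 13; (1|13)=+1, (6|13)=-1; (−1)^{1·3·6}·(+1)^3·(-1)^1 = -1.
v=5: a=5^3·(≡4), b=5^11·(≡1) mod 5; (4|5)=+1, (1|5)=+1; (−1)^{3·11·2}·(+1)^11·(+1)^3 = +1.
v=11: a=11^1·(≡6), b=11^2·(≡6) mod 11; (6|11)=-1, (6|11)=-1; (−1)^{1·2·5}·(-1)^2·(-1)^1 = -1.
v=17: a=17^1·(≡2), b=17^2·(≡7) mod 17; (2|17)=+1, (7|17)=-1; (−1)^{1·2·8}·(+1)^2·(-1)^1 = -1.
(-12155, 2730 / ℚ) ramifies at {2, 11, 13, 17}: a division algebra.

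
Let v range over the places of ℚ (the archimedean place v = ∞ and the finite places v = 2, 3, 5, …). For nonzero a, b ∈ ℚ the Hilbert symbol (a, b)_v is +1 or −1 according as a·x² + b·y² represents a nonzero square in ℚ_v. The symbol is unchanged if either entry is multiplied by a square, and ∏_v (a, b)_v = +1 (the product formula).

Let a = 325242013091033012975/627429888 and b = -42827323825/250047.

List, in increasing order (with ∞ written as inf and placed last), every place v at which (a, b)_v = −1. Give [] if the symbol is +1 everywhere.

(a, b) ≡ (9982, -53599) mod (ℚ^×)²; places V = {2, 3, 5, 7, 11, 13, 19, 23, 31, 41, 43, ∞}.
(a,b)_11: α=2, u≡4; β=2, v≡5 (mod 11); (4|11)=+1, (5|11)=+1; sign (−1)^0·+1^2·+1^2 = +1.
(a,b)_13: α=2, u≡7; β=1, v≡7 (mod 13); (7|13)=-1, (7|13)=-1; sign (−1)^0·-1^1·-1^2 = -1.
(a,b)_41: α=-2, u≡28; β=0, v≡30 (mod 41); (28|41)=-1, (30|41)=-1; sign (−1)^0·-1^0·-1^-2 = +1.
(a,b)_23: α=3, u≡20; β=0, v≡22 (mod 23); (20|23)=-1, (22|23)=-1; sign (−1)^0·-1^0·-1^3 = -1.
(a,b)_19: α=4, u≡11; β=1, v≡8 (mod 19); (11|19)=+1, (8|19)=-1; sign (−1)^0·+1^1·-1^4 = +1.
(a,b)_31: α=1, u≡15; β=1, v≡19 (mod 31); (15|31)=-1, (19|31)=+1; sign (−1)^1·-1^1·+1^1 = +1.
(a,b)_7: α=1, u≡6; β=-3, v≡1 (mod 7); (6|7)=-1, (1|7)=+1; sign (−1)^1·-1^-3·+1^1 = +1.
(a,b)_5: α=2, u≡3; β=2, v≡1 (mod 5); (3|5)=-1, (1|5)=+1; sign (−1)^0·-1^2·+1^2 = +1.
(a,b)_3: α=-6, u≡1; β=-6, v≡2 (mod 3); (1|3)=+1, (2|3)=-1; sign (−1)^0·+1^-6·-1^-6 = +1.
(a,b)_2: α=-9, β=0; u≡7, v≡1 (mod 8); ε(u)ε(v)=1·0, αω(v)=-9·0, βω(u)=0·0; sum ≡ 0  ⇒  +1.
(a,b)_∞: sgn(9982)=+, sgn(-53599)=−, so +1.
(a,b)_43: α=2, u≡40; β=2, v≡42 (mod 43); (40|43)=+1, (42|43)=-1; sign (−1)^0·+1^2·-1^2 = +1.
(9982, -53599 / ℚ) ramifies at {13, 23}: a division algebra.

[13, 23]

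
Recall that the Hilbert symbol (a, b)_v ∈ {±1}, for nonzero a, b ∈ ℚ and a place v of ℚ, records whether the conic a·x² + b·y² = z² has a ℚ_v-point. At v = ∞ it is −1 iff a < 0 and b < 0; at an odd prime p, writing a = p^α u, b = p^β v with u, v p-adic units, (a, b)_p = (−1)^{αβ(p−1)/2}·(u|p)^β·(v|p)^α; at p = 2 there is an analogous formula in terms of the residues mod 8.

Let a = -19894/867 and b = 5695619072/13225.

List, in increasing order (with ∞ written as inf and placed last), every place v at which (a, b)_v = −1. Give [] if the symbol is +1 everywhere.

Mod squares: a ≡ -1218, b ≡ 17. Check v ∈ {∞, 2, 3, 5, 7, 11, 13, 17, 23, 29}.
v=17: a=17^-2·(≡10), b=17^1·(≡9) mod 17; (10|17)=-1, (9|17)=+1; (−1)^{-2·1·8}·(-1)^1·(+1)^-2 = -1.
v=7: a=7^3·(≡2), b=7^0·(≡5) mod 7; (2|7)=+1, (5|7)=-1; (−1)^{3·0·3}·(+1)^0·(-1)^3 = -1.
v=5: a=5^0·(≡3), b=5^-2·(≡3) mod 5; (3|5)=-1, (3|5)=-1; (−1)^{0·-2·2}·(-1)^-2·(-1)^0 = +1.
v=23: a=23^0·(≡13), b=23^-2·(≡21) mod 23; (13|23)=+1, (21|23)=-1; (−1)^{0·-2·11}·(+1)^-2·(-1)^0 = +1.
v=13: a=13^0·(≡1), b=13^2·(≡3) mod 13; (1|13)=+1, (3|13)=+1; (−1)^{0·2·6}·(+1)^2·(+1)^0 = +1.
v=11: a=11^0·(≡3), b=11^2·(≡7) mod 11; (3|11)=+1, (7|11)=-1; (−1)^{0·2·5}·(+1)^2·(-1)^0 = +1.
v=29: a=29^1·(≡16), b=29^0·(≡19) mod 29; (16|29)=+1, (19|29)=-1; (−1)^{1·0·14}·(+1)^0·(-1)^1 = -1.
v=3: a=3^-1·(≡2), b=3^0·(≡2) mod 3; (2|3)=-1, (2|3)=-1; (−1)^{-1·0·1}·(-1)^0·(-1)^-1 = -1.
v=2: v_2(a)=1, v_2(b)=14; units ≡ 7, 1 (mod 8); ε·ε+αω+βω = 1·0+1·0+14·0 ≡ 0  ⇒  (a,b)_2 = +1.
v=∞: -1218 < 0 and 17 > 0  ⇒  (a,b)_∞ = +1.
Ram(-1218, 17) = {3, 7, 17, 29}; no ℚ_3-point on the conic.

[3, 7, 17, 29]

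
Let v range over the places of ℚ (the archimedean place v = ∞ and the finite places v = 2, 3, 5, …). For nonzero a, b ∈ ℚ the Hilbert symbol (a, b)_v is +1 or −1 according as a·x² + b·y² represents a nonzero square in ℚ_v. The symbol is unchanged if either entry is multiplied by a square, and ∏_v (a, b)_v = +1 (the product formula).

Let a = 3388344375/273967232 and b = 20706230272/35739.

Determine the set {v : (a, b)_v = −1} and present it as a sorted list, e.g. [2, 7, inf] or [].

[3, 11]

(a, b) ≡ (222, 4433) mod (ℚ^×)²; places V = {2, 3, 5, 7, 11, 13, 17, 19, 31, 37, ∞}.
(a,b)_∞: sgn(222)=+, sgn(4433)=+, so +1.
(a,b)_3: α=1, u≡2; β=-2, v≡2 (mod 3); (2|3)=-1, (2|3)=-1; sign (−1)^0·-1^-2·-1^1 = -1.
(a,b)_5: α=4, u≡3; β=0, v≡3 (mod 5); (3|5)=-1, (3|5)=-1; sign (−1)^0·-1^0·-1^4 = +1.
(a,b)_7: α=-2, u≡5; β=2, v≡4 (mod 7); (5|7)=-1, (4|7)=+1; sign (−1)^0·-1^2·+1^-2 = +1.
(a,b)_31: α=0, u≡10; β=1, v≡19 (mod 31); (10|31)=+1, (19|31)=+1; sign (−1)^0·+1^1·+1^0 = +1.
(a,b)_17: α=2, u≡4; β=0, v≡15 (mod 17); (4|17)=+1, (15|17)=+1; sign (−1)^0·+1^0·+1^2 = +1.
(a,b)_37: α=1, u≡20; β=0, v≡10 (mod 37); (20|37)=-1, (10|37)=+1; sign (−1)^0·-1^0·+1^1 = +1.
(a,b)_13: α=2, u≡10; β=1, v≡4 (mod 13); (10|13)=+1, (4|13)=+1; sign (−1)^0·+1^1·+1^2 = +1.
(a,b)_19: α=-2, u≡2; β=-2, v≡6 (mod 19); (2|19)=-1, (6|19)=+1; sign (−1)^0·-1^-2·+1^-2 = +1.
(a,b)_11: α=-2, u≡6; β=-1, v≡6 (mod 11); (6|11)=-1, (6|11)=-1; sign (−1)^0·-1^-1·-1^-2 = -1.
(a,b)_2: α=-7, β=20; u≡7, v≡1 (mod 8); ε(u)ε(v)=1·0, αω(v)=-7·0, βω(u)=20·0; sum ≡ 0  ⇒  +1.
Ram(222, 4433) = {3, 11}; no ℚ_3-point on the conic.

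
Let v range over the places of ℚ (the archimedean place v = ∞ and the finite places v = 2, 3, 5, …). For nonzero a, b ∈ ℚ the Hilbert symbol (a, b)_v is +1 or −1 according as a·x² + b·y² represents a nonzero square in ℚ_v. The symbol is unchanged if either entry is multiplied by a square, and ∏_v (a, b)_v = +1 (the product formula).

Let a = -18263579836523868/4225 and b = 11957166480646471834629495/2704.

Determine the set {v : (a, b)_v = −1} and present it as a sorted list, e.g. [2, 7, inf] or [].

[5, 7]

(a, b) ≡ (-7, 8855) mod (ℚ^×)²; places V = {2, 3, 5, 7, 11, 13, 17, 19, 23, ∞}.
(a,b)_7: α=3, u≡6; β=7, v≡3 (mod 7); (6|7)=-1, (3|7)=-1; sign (−1)^1·-1^7·-1^3 = -1.
(a,b)_3: α=2, u≡2; β=2, v≡2 (mod 3); (2|3)=-1, (2|3)=-1; sign (−1)^0·-1^2·-1^2 = +1.
(a,b)_5: α=-2, u≡3; β=1, v≡1 (mod 5); (3|5)=-1, (1|5)=+1; sign (−1)^0·-1^1·+1^-2 = -1.
(a,b)_13: α=-2, u≡2; β=-2, v≡6 (mod 13); (2|13)=-1, (6|13)=-1; sign (−1)^0·-1^-2·-1^-2 = +1.
(a,b)_11: α=4, u≡1; β=3, v≡8 (mod 11); (1|11)=+1, (8|11)=-1; sign (−1)^0·+1^3·-1^4 = +1.
(a,b)_19: α=2, u≡12; β=4, v≡17 (mod 19); (12|19)=-1, (17|19)=+1; sign (−1)^0·-1^4·+1^2 = +1.
(a,b)_∞: sgn(-7)=−, sgn(8855)=+, so +1.
(a,b)_17: α=0, u≡14; β=2, v≡4 (mod 17); (14|17)=-1, (4|17)=+1; sign (−1)^0·-1^2·+1^0 = +1.
(a,b)_23: α=4, u≡16; β=5, v≡22 (mod 23); (16|23)=+1, (22|23)=-1; sign (−1)^0·+1^5·-1^4 = +1.
(a,b)_2: α=2, β=-4; u≡1, v≡7 (mod 8); ε(u)ε(v)=0·1, αω(v)=2·0, βω(u)=-4·0; sum ≡ 0  ⇒  +1.
Ram(-7, 8855) = {5, 7}; no ℚ_5-point on the conic.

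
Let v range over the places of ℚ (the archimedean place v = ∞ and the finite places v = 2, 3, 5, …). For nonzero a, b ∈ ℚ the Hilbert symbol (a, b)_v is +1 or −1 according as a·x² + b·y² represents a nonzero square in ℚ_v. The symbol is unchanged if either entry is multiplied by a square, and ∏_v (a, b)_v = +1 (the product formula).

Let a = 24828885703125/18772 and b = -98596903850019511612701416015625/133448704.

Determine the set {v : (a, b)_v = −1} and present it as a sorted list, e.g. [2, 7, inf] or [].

Mod squares: a ≡ 578305, b ≡ -14105. Check v ∈ {∞, 2, 3, 5, 7, 11, 13, 19, 31, 41}.
v=13: a=13^-1·(≡10), b=13^1·(≡5) mod 13; (10|13)=+1, (5|13)=-1; (−1)^{-1·1·6}·(+1)^1·(-1)^-1 = -1.
v=3: a=3^6·(≡1), b=3^14·(≡1) mod 3; (1|3)=+1, (1|3)=+1; (−1)^{6·14·1}·(+1)^14·(+1)^6 = +1.
v=31: a=31^1·(≡23), b=31^3·(≡8) mod 31; (23|31)=-1, (8|31)=+1; (−1)^{1·3·15}·(-1)^3·(+1)^1 = +1.
v=5: a=5^7·(≡1), b=5^17·(≡1) mod 5; (1|5)=+1, (1|5)=+1; (−1)^{7·17·2}·(+1)^17·(+1)^7 = +1.
v=∞: 578305 > 0 and -14105 < 0  ⇒  (a,b)_∞ = +1.
v=2: v_2(a)=-2, v_2(b)=-10; units ≡ 1, 7 (mod 8); ε·ε+αω+βω = 0·1+-2·0+-10·0 ≡ 0  ⇒  (a,b)_2 = +1.
v=11: a=11^0·(≡7), b=11^2·(≡6) mod 11; (7|11)=-1, (6|11)=-1; (−1)^{0·2·5}·(-1)^2·(-1)^0 = +1.
v=7: a=7^3·(≡4), b=7^3·(≡4) mod 7; (4|7)=+1, (4|7)=+1; (−1)^{3·3·3}·(+1)^3·(+1)^3 = -1.
v=19: a=19^-2·(≡3), b=19^-4·(≡3) mod 19; (3|19)=-1, (3|19)=-1; (−1)^{-2·-4·9}·(-1)^-4·(-1)^-2 = +1.
v=41: a=41^1·(≡10), b=41^2·(≡2) mod 41; (10|41)=+1, (2|41)=+1; (−1)^{1·2·20}·(+1)^2·(+1)^1 = +1.
|Ram(578305, -14105)| = 2, even; anisotropic at {7, 13}.

[7, 13]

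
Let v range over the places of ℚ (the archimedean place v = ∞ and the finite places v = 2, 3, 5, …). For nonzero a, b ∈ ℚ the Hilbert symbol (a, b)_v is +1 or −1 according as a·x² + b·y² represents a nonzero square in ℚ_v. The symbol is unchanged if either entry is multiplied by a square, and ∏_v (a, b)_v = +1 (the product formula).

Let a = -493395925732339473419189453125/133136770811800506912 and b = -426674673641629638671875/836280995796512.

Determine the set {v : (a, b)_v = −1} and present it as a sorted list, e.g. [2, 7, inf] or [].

[11, inf]

(a, b) ≡ (-26, -1430) mod (ℚ^×)²; places V = {2, 3, 5, 7, 11, 13, 17, 19, 29, ∞}.
(a,b)_7: α=-6, u≡2; β=-4, v≡3 (mod 7); (2|7)=+1, (3|7)=-1; sign (−1)^0·+1^-4·-1^-6 = +1.
(a,b)_29: α=6, u≡10; β=4, v≡7 (mod 29); (10|29)=-1, (7|29)=+1; sign (−1)^0·-1^4·+1^6 = +1.
(a,b)_3: α=-2, u≡1; β=0, v≡1 (mod 3); (1|3)=+1, (1|3)=+1; sign (−1)^0·+1^0·+1^-2 = +1.
(a,b)_5: α=16, u≡1; β=13, v≡1 (mod 5); (1|5)=+1, (1|5)=+1; sign (−1)^0·+1^13·+1^16 = +1.
(a,b)_13: α=5, u≡2; β=5, v≡7 (mod 13); (2|13)=-1, (7|13)=-1; sign (−1)^0·-1^5·-1^5 = +1.
(a,b)_2: α=-5, β=-5; u≡3, v≡5 (mod 8); ε(u)ε(v)=1·0, αω(v)=-5·1, βω(u)=-5·1; sum ≡ 0  ⇒  +1.
(a,b)_19: α=-6, u≡18; β=-4, v≡14 (mod 19); (18|19)=-1, (14|19)=-1; sign (−1)^0·-1^-4·-1^-6 = +1.
(a,b)_11: α=4, u≡6; β=3, v≡6 (mod 11); (6|11)=-1, (6|11)=-1; sign (−1)^0·-1^3·-1^4 = -1.
(a,b)_17: α=-4, u≡16; β=-4, v≡4 (mod 17); (16|17)=+1, (4|17)=+1; sign (−1)^0·+1^-4·+1^-4 = +1.
(a,b)_∞: sgn(-26)=−, sgn(-1430)=−, so -1.
(-26, -1430 / ℚ) ramifies at {11, ∞}: a division algebra.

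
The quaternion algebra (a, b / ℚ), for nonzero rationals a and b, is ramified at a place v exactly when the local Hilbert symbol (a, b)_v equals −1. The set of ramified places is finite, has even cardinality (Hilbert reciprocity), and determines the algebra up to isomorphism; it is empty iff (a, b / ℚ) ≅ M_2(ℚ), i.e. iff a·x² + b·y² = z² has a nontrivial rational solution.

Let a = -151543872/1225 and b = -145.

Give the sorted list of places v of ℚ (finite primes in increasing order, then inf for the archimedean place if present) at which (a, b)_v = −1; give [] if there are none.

[2, 5, 41, inf]

Mod squares: a ≡ -29233, b ≡ -145. Check v ∈ {∞, 2, 3, 5, 7, 23, 29, 31, 41}.
v=41: a=41^1·(≡33), b=41^0·(≡19) mod 41; (33|41)=+1, (19|41)=-1; (−1)^{1·0·20}·(+1)^0·(-1)^1 = -1.
v=23: a=23^1·(≡14), b=23^0·(≡16) mod 23; (14|23)=-1, (16|23)=+1; (−1)^{1·0·11}·(-1)^0·(+1)^1 = +1.
v=29: a=29^0·(≡1), b=29^1·(≡24) mod 29; (1|29)=+1, (24|29)=+1; (−1)^{0·1·14}·(+1)^1·(+1)^0 = +1.
v=3: a=3^4·(≡2), b=3^0·(≡2) mod 3; (2|3)=-1, (2|3)=-1; (−1)^{4·0·1}·(-1)^0·(-1)^4 = +1.
v=2: v_2(a)=6, v_2(b)=0; units ≡ 7, 7 (mod 8); ε·ε+αω+βω = 1·1+6·0+0·0 ≡ 1  ⇒  (a,b)_2 = -1.
v=5: a=5^-2·(≡2), b=5^1·(≡1) mod 5; (2|5)=-1, (1|5)=+1; (−1)^{-2·1·2}·(-1)^1·(+1)^-2 = -1.
v=∞: -29233 < 0 and -145 < 0  ⇒  (a,b)_∞ = -1.
v=31: a=31^1·(≡4), b=31^0·(≡10) mod 31; (4|31)=+1, (10|31)=+1; (−1)^{1·0·15}·(+1)^0·(+1)^1 = +1.
v=7: a=7^-2·(≡6), b=7^0·(≡2) mod 7; (6|7)=-1, (2|7)=+1; (−1)^{-2·0·3}·(-1)^0·(+1)^-2 = +1.
|Ram(-29233, -145)| = 4, even; anisotropic at {2, 5, 41, ∞}.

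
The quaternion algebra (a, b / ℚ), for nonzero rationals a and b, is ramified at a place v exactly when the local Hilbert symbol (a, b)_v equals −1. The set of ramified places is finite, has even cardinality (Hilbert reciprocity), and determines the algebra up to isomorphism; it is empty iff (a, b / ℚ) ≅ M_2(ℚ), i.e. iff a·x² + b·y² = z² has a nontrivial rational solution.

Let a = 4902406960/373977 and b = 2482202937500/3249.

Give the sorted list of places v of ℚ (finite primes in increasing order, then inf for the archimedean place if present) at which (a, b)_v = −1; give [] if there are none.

(a, b) ≡ (150195, 143) mod (ℚ^×)²; places V = {2, 3, 5, 11, 13, 17, 19, 31, ∞}.
(a,b)_11: α=2, u≡1; β=1, v≡10 (mod 11); (1|11)=+1, (10|11)=-1; sign (−1)^0·+1^1·-1^2 = +1.
(a,b)_13: α=0, u≡8; β=1, v≡11 (mod 13); (8|13)=-1, (11|13)=-1; sign (−1)^0·-1^1·-1^0 = -1.
(a,b)_19: α=-1, u≡1; β=-2, v≡3 (mod 19); (1|19)=+1, (3|19)=-1; sign (−1)^0·+1^-2·-1^-1 = -1.
(a,b)_31: α=3, u≡16; β=2, v≡18 (mod 31); (16|31)=+1, (18|31)=+1; sign (−1)^0·+1^2·+1^3 = +1.
(a,b)_5: α=1, u≡1; β=6, v≡2 (mod 5); (1|5)=+1, (2|5)=-1; sign (−1)^0·+1^6·-1^1 = -1.
(a,b)_17: α=1, u≡6; β=2, v≡14 (mod 17); (6|17)=-1, (14|17)=-1; sign (−1)^0·-1^2·-1^1 = -1.
(a,b)_2: α=4, β=2; u≡3, v≡7 (mod 8); ε(u)ε(v)=1·1, αω(v)=4·0, βω(u)=2·1; sum ≡ 1  ⇒  -1.
(a,b)_∞: sgn(150195)=+, sgn(143)=+, so +1.
(a,b)_3: α=-9, u≡1; β=-2, v≡2 (mod 3); (1|3)=+1, (2|3)=-1; sign (−1)^0·+1^-2·-1^-9 = -1.
(150195, 143 / ℚ) ramifies at {2, 3, 5, 13, 17, 19}: a division algebra.

[2, 3, 5, 13, 17, 19]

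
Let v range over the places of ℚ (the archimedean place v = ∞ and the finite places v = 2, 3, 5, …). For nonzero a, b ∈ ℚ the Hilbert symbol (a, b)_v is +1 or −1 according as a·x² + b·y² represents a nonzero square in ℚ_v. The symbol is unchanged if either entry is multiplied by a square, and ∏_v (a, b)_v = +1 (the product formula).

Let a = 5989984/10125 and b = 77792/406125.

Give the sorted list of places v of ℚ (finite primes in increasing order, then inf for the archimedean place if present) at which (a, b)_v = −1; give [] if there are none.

Mod squares: a ≡ 15470, b ≡ 24310. Check v ∈ {∞, 2, 3, 5, 7, 11, 13, 17, 19}.
v=11: a=11^2·(≡3), b=11^1·(≡2) mod 11; (3|11)=+1, (2|11)=-1; (−1)^{2·1·5}·(+1)^1·(-1)^2 = +1.
v=5: a=5^-3·(≡4), b=5^-3·(≡3) mod 5; (4|5)=+1, (3|5)=-1; (−1)^{-3·-3·2}·(+1)^-3·(-1)^-3 = -1.
v=3: a=3^-4·(≡2), b=3^-2·(≡1) mod 3; (2|3)=-1, (1|3)=+1; (−1)^{-4·-2·1}·(-1)^-2·(+1)^-4 = +1.
v=2: v_2(a)=5, v_2(b)=5; units ≡ 7, 3 (mod 8); ε·ε+αω+βω = 1·1+5·1+5·0 ≡ 0  ⇒  (a,b)_2 = +1.
v=17: a=17^1·(≡1), b=17^1·(≡13) mod 17; (1|17)=+1, (13|17)=+1; (−1)^{1·1·8}·(+1)^1·(+1)^1 = +1.
v=13: a=13^1·(≡2), b=13^1·(≡6) mod 13; (2|13)=-1, (6|13)=-1; (−1)^{1·1·6}·(-1)^1·(-1)^1 = +1.
v=∞: 15470 > 0 and 24310 > 0  ⇒  (a,b)_∞ = +1.
v=7: a=7^1·(≡6), b=7^0·(≡6) mod 7; (6|7)=-1, (6|7)=-1; (−1)^{1·0·3}·(-1)^0·(-1)^1 = -1.
v=19: a=19^0·(≡16), b=19^-2·(≡11) mod 19; (16|19)=+1, (11|19)=+1; (−1)^{0·-2·9}·(+1)^-2·(+1)^0 = +1.
|Ram(15470, 24310)| = 2, even; anisotropic at {5, 7}.

[5, 7]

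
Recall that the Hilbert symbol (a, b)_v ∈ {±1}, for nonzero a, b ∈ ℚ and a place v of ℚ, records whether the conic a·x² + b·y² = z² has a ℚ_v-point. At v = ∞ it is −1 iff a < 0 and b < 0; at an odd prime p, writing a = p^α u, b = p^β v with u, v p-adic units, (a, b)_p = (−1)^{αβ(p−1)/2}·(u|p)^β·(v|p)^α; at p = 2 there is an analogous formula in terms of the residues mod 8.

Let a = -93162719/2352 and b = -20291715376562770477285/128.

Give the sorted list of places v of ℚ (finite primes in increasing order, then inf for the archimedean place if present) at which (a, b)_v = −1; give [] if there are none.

Mod squares: a ≡ -528333, b ≡ -7130. Check v ∈ {∞, 2, 3, 5, 7, 13, 19, 23, 31}.
v=2: v_2(a)=-4, v_2(b)=-7; units ≡ 3, 3 (mod 8); ε·ε+αω+βω = 1·1+-4·1+-7·1 ≡ 0  ⇒  (a,b)_2 = +1.
v=19: a=19^1·(≡7), b=19^4·(≡13) mod 19; (7|19)=+1, (13|19)=-1; (−1)^{1·4·9}·(+1)^4·(-1)^1 = -1.
v=13: a=13^1·(≡9), b=13^2·(≡8) mod 13; (9|13)=+1, (8|13)=-1; (−1)^{1·2·6}·(+1)^2·(-1)^1 = -1.
v=3: a=3^-1·(≡1), b=3^0·(≡1) mod 3; (1|3)=+1, (1|3)=+1; (−1)^{-1·0·1}·(+1)^0·(+1)^-1 = +1.
v=23: a=23^3·(≡8), b=23^5·(≡8) mod 23; (8|23)=+1, (8|23)=+1; (−1)^{3·5·11}·(+1)^5·(+1)^3 = -1.
v=31: a=31^1·(≡4), b=31^5·(≡25) mod 31; (4|31)=+1, (25|31)=+1; (−1)^{1·5·15}·(+1)^5·(+1)^1 = -1.
v=5: a=5^0·(≡3), b=5^1·(≡1) mod 5; (3|5)=-1, (1|5)=+1; (−1)^{0·1·2}·(-1)^1·(+1)^0 = -1.
v=7: a=7^-2·(≡6), b=7^0·(≡5) mod 7; (6|7)=-1, (5|7)=-1; (−1)^{-2·0·3}·(-1)^0·(-1)^-2 = +1.
v=∞: -528333 < 0 and -7130 < 0  ⇒  (a,b)_∞ = -1.
|Ram(-528333, -7130)| = 6, even; anisotropic at {5, 13, 19, 23, 31, ∞}.

[5, 13, 19, 23, 31, inf]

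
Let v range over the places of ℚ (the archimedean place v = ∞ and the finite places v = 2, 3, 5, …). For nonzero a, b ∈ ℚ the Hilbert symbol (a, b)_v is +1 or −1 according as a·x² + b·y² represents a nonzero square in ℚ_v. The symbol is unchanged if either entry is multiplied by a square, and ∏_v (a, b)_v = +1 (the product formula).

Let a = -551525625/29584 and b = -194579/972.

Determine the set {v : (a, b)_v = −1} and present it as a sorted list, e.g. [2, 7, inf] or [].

[2, inf]

(a, b) ≡ (-2001, -33) mod (ℚ^×)²; places V = {2, 3, 5, 7, 11, 19, 23, 29, 43, ∞}.
(a,b)_11: α=0, u≡4; β=1, v≡8 (mod 11); (4|11)=+1, (8|11)=-1; sign (−1)^0·+1^1·-1^0 = +1.
(a,b)_29: α=1, u≡26; β=0, v≡22 (mod 29); (26|29)=-1, (22|29)=+1; sign (−1)^0·-1^0·+1^1 = +1.
(a,b)_∞: sgn(-2001)=−, sgn(-33)=−, so -1.
(a,b)_43: α=-2, u≡26; β=0, v≡23 (mod 43); (26|43)=-1, (23|43)=+1; sign (−1)^0·-1^0·+1^-2 = +1.
(a,b)_23: α=1, u≡21; β=0, v≡4 (mod 23); (21|23)=-1, (4|23)=+1; sign (−1)^0·-1^0·+1^1 = +1.
(a,b)_19: α=0, u≡10; β=2, v≡4 (mod 19); (10|19)=-1, (4|19)=+1; sign (−1)^0·-1^2·+1^0 = +1.
(a,b)_7: α=2, u≡2; β=2, v≡2 (mod 7); (2|7)=+1, (2|7)=+1; sign (−1)^0·+1^2·+1^2 = +1.
(a,b)_3: α=3, u≡2; β=-5, v≡1 (mod 3); (2|3)=-1, (1|3)=+1; sign (−1)^1·-1^-5·+1^3 = +1.
(a,b)_5: α=4, u≡1; β=0, v≡3 (mod 5); (1|5)=+1, (3|5)=-1; sign (−1)^0·+1^0·-1^4 = +1.
(a,b)_2: α=-4, β=-2; u≡7, v≡7 (mod 8); ε(u)ε(v)=1·1, αω(v)=-4·0, βω(u)=-2·0; sum ≡ 1  ⇒  -1.
|Ram(-2001, -33)| = 2, even; anisotropic at {2, ∞}.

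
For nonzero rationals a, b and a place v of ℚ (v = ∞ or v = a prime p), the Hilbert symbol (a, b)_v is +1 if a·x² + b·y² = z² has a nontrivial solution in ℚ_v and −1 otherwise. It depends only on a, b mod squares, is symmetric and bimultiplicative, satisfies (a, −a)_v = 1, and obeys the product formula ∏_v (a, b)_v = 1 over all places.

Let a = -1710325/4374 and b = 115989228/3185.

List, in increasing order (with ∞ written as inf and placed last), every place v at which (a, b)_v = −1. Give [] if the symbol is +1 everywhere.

[2, 3, 5, 31]

(a, b) ≡ (-222, 74555) mod (ℚ^×)²; places V = {2, 3, 5, 7, 13, 31, 37, 43, 53, ∞}.
(a,b)_53: α=0, u≡43; β=2, v≡1 (mod 53); (43|53)=+1, (1|53)=+1; sign (−1)^0·+1^2·+1^0 = +1.
(a,b)_13: α=0, u≡12; β=-1, v≡11 (mod 13); (12|13)=+1, (11|13)=-1; sign (−1)^0·+1^-1·-1^0 = +1.
(a,b)_31: α=0, u≡23; β=1, v≡14 (mod 31); (23|31)=-1, (14|31)=+1; sign (−1)^0·-1^1·+1^0 = -1.
(a,b)_2: α=-1, β=2; u≡1, v≡3 (mod 8); ε(u)ε(v)=0·1, αω(v)=-1·1, βω(u)=2·0; sum ≡ 1  ⇒  -1.
(a,b)_3: α=-7, u≡1; β=2, v≡2 (mod 3); (1|3)=+1, (2|3)=-1; sign (−1)^0·+1^2·-1^-7 = -1.
(a,b)_∞: sgn(-222)=−, sgn(74555)=+, so +1.
(a,b)_5: α=2, u≡3; β=-1, v≡4 (mod 5); (3|5)=-1, (4|5)=+1; sign (−1)^0·-1^-1·+1^2 = -1.
(a,b)_43: α=2, u≡9; β=0, v≡13 (mod 43); (9|43)=+1, (13|43)=+1; sign (−1)^0·+1^0·+1^2 = +1.
(a,b)_37: α=1, u≡17; β=1, v≡31 (mod 37); (17|37)=-1, (31|37)=-1; sign (−1)^0·-1^1·-1^1 = +1.
(a,b)_7: α=0, u≡1; β=-2, v≡6 (mod 7); (1|7)=+1, (6|7)=-1; sign (−1)^0·+1^-2·-1^0 = +1.
Ram(-222, 74555) = {2, 3, 5, 31}; no ℚ_2-point on the conic.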